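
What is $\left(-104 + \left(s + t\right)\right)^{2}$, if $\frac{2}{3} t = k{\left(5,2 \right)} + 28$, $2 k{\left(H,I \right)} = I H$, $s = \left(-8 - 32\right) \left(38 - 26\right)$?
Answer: $\frac{1142761}{4} \approx 2.8569 \cdot 10^{5}$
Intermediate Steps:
$s = -480$ ($s = \left(-40\right) 12 = -480$)
$k{\left(H,I \right)} = \frac{H I}{2}$ ($k{\left(H,I \right)} = \frac{I H}{2} = \frac{H I}{2}$)
$t = \frac{99}{2}$ ($t = \frac{3 \left(\frac{1}{2} \cdot 5 \cdot 2 + 28\right)}{2} = \frac{3 \left(5 + 28\right)}{2} = \frac{3}{2} \cdot 33 = \frac{99}{2} \approx 49.5$)
$\left(-104 + \left(s + t\right)\right)^{2} = \left(-104 + \left(-480 + \frac{99}{2}\right)\right)^{2} = \left(-104 - \frac{861}{2}\right)^{2} = \left(- \frac{1069}{2}\right)^{2} = \frac{1142761}{4}$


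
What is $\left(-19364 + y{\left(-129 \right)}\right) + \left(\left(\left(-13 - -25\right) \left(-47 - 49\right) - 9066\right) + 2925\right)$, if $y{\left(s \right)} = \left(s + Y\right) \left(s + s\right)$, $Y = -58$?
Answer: $21589$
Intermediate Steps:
$y{\left(s \right)} = 2 s \left(-58 + s\right)$ ($y{\left(s \right)} = \left(s - 58\right) \left(s + s\right) = \left(-58 + s\right) 2 s = 2 s \left(-58 + s\right)$)
$\left(-19364 + y{\left(-129 \right)}\right) + \left(\left(\left(-13 - -25\right) \left(-47 - 49\right) - 9066\right) + 2925\right) = \left(-19364 + 2 \left(-129\right) \left(-58 - 129\right)\right) + \left(\left(\left(-13 - -25\right) \left(-47 - 49\right) - 9066\right) + 2925\right) = \left(-19364 + 2 \left(-129\right) \left(-187\right)\right) + \left(\left(\left(-13 + 25\right) \left(-96\right) - 9066\right) + 2925\right) = \left(-19364 + 48246\right) + \left(\left(12 \left(-96\right) - 9066\right) + 2925\right) = 28882 + \left(\left(-1152 - 9066\right) + 2925\right) = 28882 + \left(-10218 + 2925\right) = 28882 - 7293 = 21589$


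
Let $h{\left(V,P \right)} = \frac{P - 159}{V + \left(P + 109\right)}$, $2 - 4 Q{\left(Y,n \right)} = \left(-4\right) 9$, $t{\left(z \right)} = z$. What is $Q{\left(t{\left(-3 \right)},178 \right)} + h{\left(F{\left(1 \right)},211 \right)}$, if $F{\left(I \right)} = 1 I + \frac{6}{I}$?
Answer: $\frac{6317}{654} \approx 9.659$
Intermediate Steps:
$F{\left(I \right)} = I + \frac{6}{I}$
$Q{\left(Y,n \right)} = \frac{19}{2}$ ($Q{\left(Y,n \right)} = \frac{1}{2} - \frac{\left(-4\right) 9}{4} = \frac{1}{2} - -9 = \frac{1}{2} + 9 = \frac{19}{2}$)
$h{\left(V,P \right)} = \frac{-159 + P}{109 + P + V}$ ($h{\left(V,P \right)} = \frac{-159 + P}{V + \left(109 + P\right)} = \frac{-159 + P}{109 + P + V}$)
$Q{\left(t{\left(-3 \right)},178 \right)} + h{\left(F{\left(1 \right)},211 \right)} = \frac{19}{2} + \frac{-159 + 211}{109 + 211 + \left(1 + \frac{6}{1}\right)} = \frac{19}{2} + \frac{1}{109 + 211 + \left(1 + 6 \cdot 1\right)} 52 = \frac{19}{2} + \frac{1}{109 + 211 + \left(1 + 6\right)} 52 = \frac{19}{2} + \frac{1}{109 + 211 + 7} \cdot 52 = \frac{19}{2} + \frac{1}{327} \cdot 52 = \frac{19}{2} + \frac{52}{327} = \frac{6317}{654}$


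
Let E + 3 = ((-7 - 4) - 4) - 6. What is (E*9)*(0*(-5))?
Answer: 0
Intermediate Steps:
E = -24 (E = -3 + (((-7 - 4) - 4) - 6) = -3 + ((-11 - 4) - 6) = -3 + (-15 - 6) = -3 - 21 = -24)
(E*9)*(0*(-5)) = (-24*9)*(0*(-5)) = -216*0 = 0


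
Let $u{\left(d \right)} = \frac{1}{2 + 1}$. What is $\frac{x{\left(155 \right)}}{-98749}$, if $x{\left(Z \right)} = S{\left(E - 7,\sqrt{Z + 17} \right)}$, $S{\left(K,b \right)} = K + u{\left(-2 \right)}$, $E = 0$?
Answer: $\frac{20}{296247} \approx 6.7511 \cdot 10^{-5}$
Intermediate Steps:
$u{\left(d \right)} = \frac{1}{3}$
$S{\left(K,b \right)} = \frac{1}{3} + K$ ($S{\left(K,b \right)} = K + \frac{1}{3} = \frac{1}{3} + K$)
$x{\left(Z \right)} = - \frac{20}{3}$ ($x{\left(Z \right)} = \frac{1}{3} + \left(0 - 7\right) = \frac{1}{3} - 7 = - \frac{20}{3}$)
$\frac{x{\left(155 \right)}}{-98749} = - \frac{20}{3 \left(-98749\right)} = \left(- \frac{20}{3}\right) \left(- \frac{1}{98749}\right) = \frac{20}{296247}$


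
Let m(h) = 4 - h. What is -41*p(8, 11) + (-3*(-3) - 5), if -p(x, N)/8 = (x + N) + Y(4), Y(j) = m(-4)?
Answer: 8860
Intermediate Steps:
Y(j) = 8 (Y(j) = 4 - 1*(-4) = 4 + 4 = 8)
p(x, N) = -64 - 8*N - 8*x (p(x, N) = -8*((x + N) + 8) = -8*((N + x) + 8) = -8*(8 + N + x) = -64 - 8*N - 8*x)
-41*p(8, 11) + (-3*(-3) - 5) = -41*(-64 - 8*11 - 8*8) + (-3*(-3) - 5) = -41*(-64 - 88 - 64) + (9 - 5) = -41*(-216) + 4 = 8856 + 4 = 8860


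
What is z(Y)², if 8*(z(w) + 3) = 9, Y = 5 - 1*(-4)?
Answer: 225/64 ≈ 3.5156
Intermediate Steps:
Y = 9 (Y = 5 + 4 = 9)
z(w) = -15/8 (z(w) = -3 + (⅛)*9 = -3 + 9/8 = -15/8)
z(Y)² = (-15/8)² = 225/64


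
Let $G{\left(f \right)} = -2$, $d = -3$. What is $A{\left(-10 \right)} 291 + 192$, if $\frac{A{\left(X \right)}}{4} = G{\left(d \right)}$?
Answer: $-2136$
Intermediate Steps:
$A{\left(X \right)} = -8$ ($A{\left(X \right)} = 4 \left(-2\right) = -8$)
$A{\left(-10 \right)} 291 + 192 = \left(-8\right) 291 + 192 = -2328 + 192 = -2136$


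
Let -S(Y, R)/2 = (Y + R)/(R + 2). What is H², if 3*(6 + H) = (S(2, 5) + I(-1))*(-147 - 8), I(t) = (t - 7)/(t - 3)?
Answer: 36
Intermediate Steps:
I(t) = (-7 + t)/(-3 + t)
S(Y, R) = -2*(R + Y)/(2 + R) (S(Y, R) = -2*(Y + R)/(R + 2) = -2*(R + Y)/(2 + R))
H = -6 (H = -6 + ((2*(-1*5 - 1*2)/(2 + 5) + (-7 - 1)/(-3 - 1))*(-147 - 8))/3 = -6 + ((2*(-5 - 2)/7 - 8/(-4))*(-155))/3 = -6 + ((2*(⅐)*(-7) - ¼*(-8))*(-155))/3 = -6 + ((-2 + 2)*(-155))/3 = -6 + (0*(-155))/3 = -6 + (⅓)*0 = -6 + 0 = -6)
H² = (-6)² = 36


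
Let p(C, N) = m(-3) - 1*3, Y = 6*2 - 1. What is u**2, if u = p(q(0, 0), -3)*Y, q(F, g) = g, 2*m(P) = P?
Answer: 9801/4 ≈ 2450.3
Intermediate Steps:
m(P) = P/2
Y = 11 (Y = 12 - 1 = 11)
p(C, N) = -9/2 (p(C, N) = (1/2)*(-3) - 1*3 = -3/2 - 3 = -9/2)
u = -99/2 (u = -9/2*11 = -99/2 ≈ -49.500)
u**2 = (-99/2)**2 = 9801/4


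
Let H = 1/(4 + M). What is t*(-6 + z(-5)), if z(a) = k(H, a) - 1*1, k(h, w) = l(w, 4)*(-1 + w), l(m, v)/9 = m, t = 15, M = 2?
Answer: 3945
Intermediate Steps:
l(m, v) = 9*m
H = 1/6 (H = 1/(4 + 2) = 1/6 ≈ 0.16667)
k(h, w) = 9*w*(-1 + w) (k(h, w) = (9*w)*(-1 + w) = 9*w*(-1 + w))
z(a) = -1 + 9*a*(-1 + a) (z(a) = 9*a*(-1 + a) - 1*1 = 9*a*(-1 + a) - 1 = -1 + 9*a*(-1 + a))
t*(-6 + z(-5)) = 15*(-6 + (-1 + 9*(-5)*(-1 - 5))) = 15*(-6 + (-1 + 9*(-5)*(-6))) = 15*(-6 + (-1 + 270)) = 15*(-6 + 269) = 15*263 = 3945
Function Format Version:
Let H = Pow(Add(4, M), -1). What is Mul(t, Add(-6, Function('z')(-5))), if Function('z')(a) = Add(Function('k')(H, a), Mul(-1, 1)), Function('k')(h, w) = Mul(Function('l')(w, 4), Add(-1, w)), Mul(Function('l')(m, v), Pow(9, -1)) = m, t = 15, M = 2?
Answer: 3945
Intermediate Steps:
Function('l')(m, v) = Mul(9, m)
H = Rational(1, 6) (H = Pow(Add(4, 2), -1) = Pow(6, -1) = Rational(1, 6) ≈ 0.16667)
Function('k')(h, w) = Mul(9, w, Add(-1, w)) (Function('k')(h, w) = Mul(Mul(9, w), Add(-1, w)) = Mul(9, w, Add(-1, w)))
Function('z')(a) = Add(-1, Mul(9, a, Add(-1, a))) (Function('z')(a) = Add(Mul(9, a, Add(-1, a)), Mul(-1, 1)) = Add(Mul(9, a, Add(-1, a)), -1) = Add(-1, Mul(9, a, Add(-1, a))))
Mul(t, Add(-6, Function('z')(-5))) = Mul(15, Add(-6, Add(-1, Mul(9, -5, Add(-1, -5))))) = Mul(15, Add(-6, Add(-1, Mul(9, -5, -6)))) = Mul(15, Add(-6, Add(-1, 270))) = Mul(15, Add(-6, 269)) = Mul(15, 263) = 3945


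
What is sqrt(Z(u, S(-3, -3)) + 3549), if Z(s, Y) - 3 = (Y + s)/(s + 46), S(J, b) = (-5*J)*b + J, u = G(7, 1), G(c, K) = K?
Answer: sqrt(3551) ≈ 59.590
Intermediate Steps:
u = 1
S(J, b) = J - 5*J*b (S(J, b) = -5*J*b + J = J - 5*J*b)
Z(s, Y) = 3 + (Y + s)/(46 + s) (Z(s, Y) = 3 + (Y + s)/(s + 46) = 3 + (Y + s)/(46 + s))
sqrt(Z(u, S(-3, -3)) + 3549) = sqrt((138 - 3*(1 - 5*(-3)) + 4*1)/(46 + 1) + 3549) = sqrt((138 - 3*(1 + 15) + 4)/47 + 3549) = sqrt((138 - 3*16 + 4)/47 + 3549) = sqrt((138 - 48 + 4)/47 + 3549) = sqrt((1/47)*94 + 3549) = sqrt(2 + 3549) = sqrt(3551)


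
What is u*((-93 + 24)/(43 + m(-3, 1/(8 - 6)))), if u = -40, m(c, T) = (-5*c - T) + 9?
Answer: 5520/133 ≈ 41.504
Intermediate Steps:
m(c, T) = 9 - T - 5*c (m(c, T) = (-T - 5*c) + 9 = 9 - T - 5*c)
u*((-93 + 24)/(43 + m(-3, 1/(8 - 6)))) = -40*(-93 + 24)/(43 + (9 - 1/(8 - 6) - 5*(-3))) = -(-2760)/(43 + (9 - 1/2 + 15)) = -(-2760)/(43 + (9 - 1*½ + 15)) = -(-2760)/(43 + (9 - ½ + 15)) = -(-2760)/(43 + 47/2) = -(-2760)/133/2 = -(-2760)*2/133 = -40*(-138/133) = 5520/133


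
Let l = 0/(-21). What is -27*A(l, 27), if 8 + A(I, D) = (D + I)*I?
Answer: 216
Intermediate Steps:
l = 0 (l = 0*(-1/21) = 0)
A(I, D) = -8 + I*(D + I) (A(I, D) = -8 + (D + I)*I = -8 + I*(D + I))
-27*A(l, 27) = -27*(-8 + 0**2 + 27*0) = -27*(-8 + 0 + 0) = -27*(-8) = 216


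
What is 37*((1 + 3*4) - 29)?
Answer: -592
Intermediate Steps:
37*((1 + 3*4) - 29) = 37*((1 + 12) - 29) = 37*(13 - 29) = 37*(-16) = -592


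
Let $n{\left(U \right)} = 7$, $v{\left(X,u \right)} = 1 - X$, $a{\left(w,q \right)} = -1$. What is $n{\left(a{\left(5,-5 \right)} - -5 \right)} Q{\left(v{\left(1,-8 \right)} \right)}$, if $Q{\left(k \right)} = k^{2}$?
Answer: $0$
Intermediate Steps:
$n{\left(a{\left(5,-5 \right)} - -5 \right)} Q{\left(v{\left(1,-8 \right)} \right)} = 7 \left(1 - 1\right)^{2} = 7 \cdot 0^{2} = 7 \cdot 0 = 0$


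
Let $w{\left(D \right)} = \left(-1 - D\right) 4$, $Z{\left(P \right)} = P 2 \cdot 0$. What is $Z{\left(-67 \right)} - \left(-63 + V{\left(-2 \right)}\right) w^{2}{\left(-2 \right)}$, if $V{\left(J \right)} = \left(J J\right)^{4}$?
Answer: $-3088$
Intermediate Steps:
$Z{\left(P \right)} = 0$ ($Z{\left(P \right)} = 2 P 0 = 0$)
$V{\left(J \right)} = J^{8}$ ($V{\left(J \right)} = \left(J^{2}\right)^{4} = J^{8}$)
$w{\left(D \right)} = -4 - 4 D$
$Z{\left(-67 \right)} - \left(-63 + V{\left(-2 \right)}\right) w^{2}{\left(-2 \right)} = 0 - \left(-63 + \left(-2\right)^{8}\right) \left(-4 - -8\right)^{2} = 0 - \left(-63 + 256\right) \left(-4 + 8\right)^{2} = 0 - 193 \cdot 4^{2} = 0 - 193 \cdot 16 = 0 - 3088 = -3088$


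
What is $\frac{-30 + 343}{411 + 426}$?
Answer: $\frac{313}{837} \approx 0.37395$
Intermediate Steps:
$\frac{-30 + 343}{411 + 426} = \frac{313}{837}$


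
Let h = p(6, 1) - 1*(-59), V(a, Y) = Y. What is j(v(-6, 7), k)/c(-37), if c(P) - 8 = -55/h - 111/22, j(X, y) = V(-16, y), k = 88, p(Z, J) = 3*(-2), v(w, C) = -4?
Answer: 102608/2235 ≈ 45.910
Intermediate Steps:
p(Z, J) = -6
j(X, y) = y
h = 53 (h = -6 - 1*(-59) = -6 + 59 = 53)
c(P) = 2235/1166 (c(P) = 8 + (-55/53 - 111/22) = 8 - 7093/1166 = 2235/1166)
j(v(-6, 7), k)/c(-37) = 88/(2235/1166) = 88*(1166/2235) = 102608/2235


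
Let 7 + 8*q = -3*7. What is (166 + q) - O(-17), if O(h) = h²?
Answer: -253/2 ≈ -126.50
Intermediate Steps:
q = -7/2 (q = -7/8 + (-3*7)/8 = -7/8 + (⅛)*(-21) = -7/8 - 21/8 = -7/2 ≈ -3.5000)
(166 + q) - O(-17) = (166 - 7/2) - 1*(-17)² = 325/2 - 1*289 = 325/2 - 289 = -253/2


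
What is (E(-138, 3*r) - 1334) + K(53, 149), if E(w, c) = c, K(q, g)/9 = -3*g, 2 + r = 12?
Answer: -5327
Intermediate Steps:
r = 10 (r = -2 + 12 = 10)
K(q, g) = -27*g (K(q, g) = 9*(-3*g) = -27*g)
(E(-138, 3*r) - 1334) + K(53, 149) = (3*10 - 1334) - 27*149 = (30 - 1334) - 4023 = -1304 - 4023 = -5327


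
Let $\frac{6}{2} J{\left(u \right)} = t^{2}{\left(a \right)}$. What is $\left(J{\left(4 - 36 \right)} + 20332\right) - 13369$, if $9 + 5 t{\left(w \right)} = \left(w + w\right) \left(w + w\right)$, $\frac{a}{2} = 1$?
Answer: $\frac{522274}{75} \approx 6963.7$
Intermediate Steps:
$a = 2$ ($a = 2 \cdot 1 = 2$)
$t{\left(w \right)} = - \frac{9}{5} + \frac{4 w^{2}}{5}$ ($t{\left(w \right)} = - \frac{9}{5} + \frac{\left(w + w\right) \left(w + w\right)}{5} = - \frac{9}{5} + \frac{2 w 2 w}{5} = - \frac{9}{5} + \frac{4 w^{2}}{5}$)
$J{\left(u \right)} = \frac{49}{75}$ ($J{\left(u \right)} = \frac{\left(- \frac{9}{5} + \frac{4 \cdot 2^{2}}{5}\right)^{2}}{3} = \frac{\left(- \frac{9}{5} + \frac{4}{5} \cdot 4\right)^{2}}{3} = \frac{\left(- \frac{9}{5} + \frac{16}{5}\right)^{2}}{3} = \frac{\left(\frac{7}{5}\right)^{2}}{3} = \frac{1}{3} \cdot \frac{49}{25} = \frac{49}{75}$)
$\left(J{\left(4 - 36 \right)} + 20332\right) - 13369 = \left(\frac{49}{75} + 20332\right) - 13369 = \frac{1524949}{75} - 13369 = \frac{522274}{75}$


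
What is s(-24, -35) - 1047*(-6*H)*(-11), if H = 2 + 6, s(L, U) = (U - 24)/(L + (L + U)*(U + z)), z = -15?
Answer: -1617539675/2926 ≈ -5.5282e+5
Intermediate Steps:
s(L, U) = (-24 + U)/(L + (-15 + U)*(L + U)) (s(L, U) = (U - 24)/(L + (L + U)*(U - 15)) = (-24 + U)/(L + (L + U)*(-15 + U)) = (-24 + U)/(L + (-15 + U)*(L + U)))
H = 8
s(-24, -35) - 1047*(-6*H)*(-11) = (-24 - 35)/((-35)² - 15*(-35) - 14*(-24) - 24*(-35)) - 1047*(-6*8)*(-11) = -59/(1225 + 525 + 336 + 840) - (-50256)*(-11) = -59/2926 - 1047*528 = (1/2926)*(-59) - 552816 = -59/2926 - 552816 = -1617539675/2926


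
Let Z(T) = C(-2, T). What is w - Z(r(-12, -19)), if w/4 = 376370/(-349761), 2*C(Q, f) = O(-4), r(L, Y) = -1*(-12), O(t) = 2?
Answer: -1855241/349761 ≈ -5.3043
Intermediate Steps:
r(L, Y) = 12
C(Q, f) = 1 (C(Q, f) = (½)*2 = 1)
Z(T) = 1
w = -1505480/349761 (w = 4*(376370/(-349761)) = 4*(376370*(-1/349761)) = 4*(-376370/349761) = -1505480/349761 ≈ -4.3043)
w - Z(r(-12, -19)) = -1505480/349761 - 1*1 = -1505480/349761 - 1 = -1855241/349761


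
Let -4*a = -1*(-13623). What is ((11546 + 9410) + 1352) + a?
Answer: 75609/4 ≈ 18902.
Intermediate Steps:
a = -13623/4 (a = -(-1)*(-13623)/4 = -¼*13623 = -13623/4 ≈ -3405.8)
((11546 + 9410) + 1352) + a = ((11546 + 9410) + 1352) - 13623/4 = (20956 + 1352) - 13623/4 = 22308 - 13623/4 = 75609/4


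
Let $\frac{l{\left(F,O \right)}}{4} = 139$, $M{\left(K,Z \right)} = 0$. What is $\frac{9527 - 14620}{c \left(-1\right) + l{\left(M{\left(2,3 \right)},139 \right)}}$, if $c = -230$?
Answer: $- \frac{5093}{786} \approx -6.4796$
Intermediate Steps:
$l{\left(F,O \right)} = 556$ ($l{\left(F,O \right)} = 4 \cdot 139 = 556$)
$\frac{9527 - 14620}{c \left(-1\right) + l{\left(M{\left(2,3 \right)},139 \right)}} = \frac{9527 - 14620}{\left(-230\right) \left(-1\right) + 556} = - \frac{5093}{230 + 556} = - \frac{5093}{786}$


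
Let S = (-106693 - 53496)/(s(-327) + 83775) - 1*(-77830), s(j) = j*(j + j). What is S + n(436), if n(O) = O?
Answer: 23294384189/297633 ≈ 78266.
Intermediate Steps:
s(j) = 2*j**2 (s(j) = j*(2*j) = 2*j**2)
S = 23164616201/297633 (S = (-106693 - 53496)/(2*(-327)**2 + 83775) - 1*(-77830) = -160189/(2*106929 + 83775) + 77830 = -160189/(213858 + 83775) + 77830 = -160189/297633 + 77830 = 23164616201/297633 ≈ 77830.)
S + n(436) = 23164616201/297633 + 436 = 23294384189/297633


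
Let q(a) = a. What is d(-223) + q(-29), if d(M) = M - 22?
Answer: -274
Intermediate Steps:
d(M) = -22 + M
d(-223) + q(-29) = (-22 - 223) - 29 = -245 - 29 = -274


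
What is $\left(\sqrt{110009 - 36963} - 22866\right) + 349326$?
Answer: $326460 + \sqrt{73046} \approx 3.2673 \cdot 10^{5}$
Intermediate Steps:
$\left(\sqrt{110009 - 36963} - 22866\right) + 349326 = \left(\sqrt{73046} - 22866\right) + 349326 = \left(-22866 + \sqrt{73046}\right) + 349326 = 326460 + \sqrt{73046}$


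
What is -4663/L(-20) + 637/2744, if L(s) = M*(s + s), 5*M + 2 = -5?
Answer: -2325/28 ≈ -83.036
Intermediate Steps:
M = -7/5 (M = -⅖ + (⅕)*(-5) = -⅖ - 1 = -7/5 ≈ -1.4000)
L(s) = -14*s/5 (L(s) = -7*(s + s)/5 = -14*s/5)
-4663/L(-20) + 637/2744 = -4663/((-14/5*(-20))) + 637/2744 = -4663/56 + 637*(1/2744) = -4663*1/56 + 13/56 = -4663/56 + 13/56 = -2325/28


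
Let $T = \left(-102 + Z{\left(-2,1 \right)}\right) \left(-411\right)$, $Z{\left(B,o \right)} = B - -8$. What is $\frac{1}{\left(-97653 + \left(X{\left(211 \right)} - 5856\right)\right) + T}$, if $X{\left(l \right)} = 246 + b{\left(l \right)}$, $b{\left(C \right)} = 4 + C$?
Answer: $- \frac{1}{63592} \approx -1.5725 \cdot 10^{-5}$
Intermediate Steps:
$Z{\left(B,o \right)} = 8 + B$ ($Z{\left(B,o \right)} = B + 8 = 8 + B$)
$X{\left(l \right)} = 250 + l$ ($X{\left(l \right)} = 246 + \left(4 + l\right) = 250 + l$)
$T = 39456$ ($T = \left(-102 + \left(8 - 2\right)\right) \left(-411\right) = \left(-102 + 6\right) \left(-411\right) = \left(-96\right) \left(-411\right) = 39456$)
$\frac{1}{\left(-97653 + \left(X{\left(211 \right)} - 5856\right)\right) + T} = \frac{1}{\left(-97653 + \left(\left(250 + 211\right) - 5856\right)\right) + 39456} = \frac{1}{\left(-97653 + \left(461 - 5856\right)\right) + 39456} = \frac{1}{\left(-97653 - 5395\right) + 39456} = \frac{1}{-103048 + 39456} = \frac{1}{-63592} = - \frac{1}{63592}$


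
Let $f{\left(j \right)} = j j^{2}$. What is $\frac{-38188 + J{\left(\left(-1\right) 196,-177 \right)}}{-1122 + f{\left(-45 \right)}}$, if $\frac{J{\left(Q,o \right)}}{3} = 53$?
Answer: $\frac{38029}{92247} \approx 0.41225$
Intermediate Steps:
$f{\left(j \right)} = j^{3}$
$J{\left(Q,o \right)} = 159$ ($J{\left(Q,o \right)} = 3 \cdot 53 = 159$)
$\frac{-38188 + J{\left(\left(-1\right) 196,-177 \right)}}{-1122 + f{\left(-45 \right)}} = \frac{-38188 + 159}{-1122 + \left(-45\right)^{3}} = - \frac{38029}{-1122 - 91125} = - \frac{38029}{-92247} = \left(-38029\right) \left(- \frac{1}{92247}\right) = \frac{38029}{92247}$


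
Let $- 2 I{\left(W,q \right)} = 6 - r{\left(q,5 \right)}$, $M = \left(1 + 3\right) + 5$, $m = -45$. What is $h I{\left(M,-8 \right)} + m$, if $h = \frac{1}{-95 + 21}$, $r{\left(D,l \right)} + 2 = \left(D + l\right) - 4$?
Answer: $- \frac{6645}{148} \approx -44.899$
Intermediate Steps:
$M = 9$ ($M = 4 + 5 = 9$)
$r{\left(D,l \right)} = -6 + D + l$ ($r{\left(D,l \right)} = -2 - \left(4 - D - l\right) = -2 + \left(-4 + D + l\right) = -6 + D + l$)
$h = - \frac{1}{74}$ ($h = \frac{1}{-74} = - \frac{1}{74} \approx -0.013514$)
$I{\left(W,q \right)} = - \frac{7}{2} + \frac{q}{2}$ ($I{\left(W,q \right)} = - \frac{6 - \left(-6 + q + 5\right)}{2} = - \frac{6 - \left(-1 + q\right)}{2} = - \frac{7 - q}{2} = - \frac{7}{2} + \frac{q}{2}$)
$h I{\left(M,-8 \right)} + m = - \frac{- \frac{7}{2} + \frac{1}{2} \left(-8\right)}{74} - 45 = - \frac{- \frac{7}{2} - 4}{74} - 45 = \left(- \frac{1}{74}\right) \left(- \frac{15}{2}\right) - 45 = \frac{15}{148} - 45 = - \frac{6645}{148}$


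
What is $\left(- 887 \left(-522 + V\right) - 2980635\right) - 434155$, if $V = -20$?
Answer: $-2934036$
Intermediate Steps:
$\left(- 887 \left(-522 + V\right) - 2980635\right) - 434155 = \left(- 887 \left(-522 - 20\right) - 2980635\right) - 434155 = \left(\left(-887\right) \left(-542\right) - 2980635\right) - 434155 = \left(480754 - 2980635\right) - 434155 = -2499881 - 434155 = -2934036$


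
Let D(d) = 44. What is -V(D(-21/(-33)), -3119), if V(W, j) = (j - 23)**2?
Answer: -9872164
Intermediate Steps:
V(W, j) = (-23 + j)**2
-V(D(-21/(-33)), -3119) = -(-23 - 3119)**2 = -1*(-3142)**2 = -1*9872164 = -9872164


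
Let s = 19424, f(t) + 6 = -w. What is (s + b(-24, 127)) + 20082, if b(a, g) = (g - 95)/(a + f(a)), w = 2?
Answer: 39505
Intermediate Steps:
f(t) = -8 (f(t) = -6 - 1*2 = -6 - 2 = -8)
b(a, g) = (-95 + g)/(-8 + a) (b(a, g) = (g - 95)/(a - 8) = (-95 + g)/(-8 + a))
(s + b(-24, 127)) + 20082 = (19424 + (-95 + 127)/(-8 - 24)) + 20082 = (19424 + 32/(-32)) + 20082 = (19424 - 1/32*32) + 20082 = (19424 - 1) + 20082 = 19423 + 20082 = 39505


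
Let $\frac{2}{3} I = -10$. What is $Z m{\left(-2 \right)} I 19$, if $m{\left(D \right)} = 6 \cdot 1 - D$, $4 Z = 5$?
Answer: $-2850$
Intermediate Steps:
$Z = \frac{5}{4}$ ($Z = \frac{1}{4} \cdot 5 = \frac{5}{4} \approx 1.25$)
$I = -15$ ($I = \frac{3}{2} \left(-10\right) = -15$)
$m{\left(D \right)} = 6 - D$
$Z m{\left(-2 \right)} I 19 = \frac{5 \left(6 - -2\right)}{4} \left(-15\right) 19 = \frac{5 \left(6 + 2\right)}{4} \left(-15\right) 19 = \frac{5}{4} \cdot 8 \left(-15\right) 19 = 10 \left(-15\right) 19 = \left(-150\right) 19 = -2850$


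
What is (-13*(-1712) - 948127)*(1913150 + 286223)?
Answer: -2036335678883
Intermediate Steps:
(-13*(-1712) - 948127)*(1913150 + 286223) = (22256 - 948127)*2199373 = -925871*2199373 = -2036335678883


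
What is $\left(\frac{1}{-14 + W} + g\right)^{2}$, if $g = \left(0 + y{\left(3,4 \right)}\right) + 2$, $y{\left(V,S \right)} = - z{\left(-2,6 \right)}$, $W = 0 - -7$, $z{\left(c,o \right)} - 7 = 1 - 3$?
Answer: $\frac{484}{49} \approx 9.8775$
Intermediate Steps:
$z{\left(c,o \right)} = 5$ ($z{\left(c,o \right)} = 7 + \left(1 - 3\right) = 7 - 2 = 5$)
$W = 7$ ($W = 0 + 7 = 7$)
$y{\left(V,S \right)} = -5$ ($y{\left(V,S \right)} = \left(-1\right) 5 = -5$)
$g = -3$ ($g = \left(0 - 5\right) + 2 = -5 + 2 = -3$)
$\left(\frac{1}{-14 + W} + g\right)^{2} = \left(\frac{1}{-14 + 7} - 3\right)^{2} = \left(\frac{1}{-7} - 3\right)^{2} = \left(- \frac{1}{7} - 3\right)^{2} = \left(- \frac{22}{7}\right)^{2} = \frac{484}{49}$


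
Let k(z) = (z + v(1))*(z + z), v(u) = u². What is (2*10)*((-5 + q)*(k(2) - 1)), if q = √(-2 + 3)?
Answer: -880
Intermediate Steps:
k(z) = 2*z*(1 + z) (k(z) = (z + 1²)*(z + z) = (z + 1)*(2*z) = (1 + z)*(2*z) = 2*z*(1 + z))
q = 1 (q = √1 = 1)
(2*10)*((-5 + q)*(k(2) - 1)) = (2*10)*((-5 + 1)*(2*2*(1 + 2) - 1)) = 20*(-4*(2*2*3 - 1)) = 20*(-4*(12 - 1)) = 20*(-4*11) = 20*(-44) = -880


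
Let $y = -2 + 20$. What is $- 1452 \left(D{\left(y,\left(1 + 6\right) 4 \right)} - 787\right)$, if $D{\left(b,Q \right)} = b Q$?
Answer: $410916$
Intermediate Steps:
$y = 18$
$D{\left(b,Q \right)} = Q b$
$- 1452 \left(D{\left(y,\left(1 + 6\right) 4 \right)} - 787\right) = - 1452 \left(\left(1 + 6\right) 4 \cdot 18 - 787\right) = - 1452 \left(7 \cdot 4 \cdot 18 - 787\right) = - 1452 \left(28 \cdot 18 - 787\right) = - 1452 \left(504 - 787\right) = \left(-1452\right) \left(-283\right) = 410916$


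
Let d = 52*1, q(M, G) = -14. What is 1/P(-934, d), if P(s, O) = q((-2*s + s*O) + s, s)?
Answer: -1/14 ≈ -0.071429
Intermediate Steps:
d = 52
P(s, O) = -14
1/P(-934, d) = 1/(-14) = -1/14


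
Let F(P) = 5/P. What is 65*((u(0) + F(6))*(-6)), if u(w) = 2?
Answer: -1105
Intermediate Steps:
65*((u(0) + F(6))*(-6)) = 65*((2 + 5/6)*(-6)) = 65*((2 + 5*(⅙))*(-6)) = 65*((2 + ⅚)*(-6)) = 65*((17/6)*(-6)) = 65*(-17) = -1105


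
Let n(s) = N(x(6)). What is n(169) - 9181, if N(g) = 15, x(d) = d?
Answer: -9166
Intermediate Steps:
n(s) = 15
n(169) - 9181 = 15 - 9181 = -9166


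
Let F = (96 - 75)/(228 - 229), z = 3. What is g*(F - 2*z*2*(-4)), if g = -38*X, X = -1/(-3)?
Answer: -342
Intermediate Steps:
X = ⅓ (X = -1*(-⅓) = ⅓ ≈ 0.33333)
g = -38/3 (g = -38*⅓ = -38/3 ≈ -12.667)
F = -21 (F = 21/(-1) = 21*(-1) = -21)
g*(F - 2*z*2*(-4)) = -38*(-21 - 6*2*(-4))/3 = -38*(-21 - 2*6*(-4))/3 = -38*(-21 - 12*(-4))/3 = -38*(-21 + 48)/3 = -38/3*27 = -342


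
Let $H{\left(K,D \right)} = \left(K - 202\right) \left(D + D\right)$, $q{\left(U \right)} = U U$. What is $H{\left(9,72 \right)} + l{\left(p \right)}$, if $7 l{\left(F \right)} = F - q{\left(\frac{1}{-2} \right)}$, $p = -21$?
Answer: $- \frac{778261}{28} \approx -27795.0$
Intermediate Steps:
$q{\left(U \right)} = U^{2}$
$l{\left(F \right)} = - \frac{1}{28} + \frac{F}{7}$ ($l{\left(F \right)} = \frac{F - \left(\frac{1}{-2}\right)^{2}}{7} = \frac{F - \left(- \frac{1}{2}\right)^{2}}{7} = \frac{F - \frac{1}{4}}{7} = \frac{- \frac{1}{4} + F}{7} = - \frac{1}{28} + \frac{F}{7}$)
$H{\left(K,D \right)} = 2 D \left(-202 + K\right)$ ($H{\left(K,D \right)} = \left(-202 + K\right) 2 D = 2 D \left(-202 + K\right)$)
$H{\left(9,72 \right)} + l{\left(p \right)} = 2 \cdot 72 \left(-202 + 9\right) + \left(- \frac{1}{28} + \frac{1}{7} \left(-21\right)\right) = 2 \cdot 72 \left(-193\right) - \frac{85}{28} = -27792 - \frac{85}{28} = - \frac{778261}{28}$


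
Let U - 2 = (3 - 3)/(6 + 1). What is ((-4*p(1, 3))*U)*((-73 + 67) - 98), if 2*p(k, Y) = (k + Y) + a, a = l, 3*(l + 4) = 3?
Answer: 416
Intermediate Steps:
U = 2 (U = 2 + (3 - 3)/(6 + 1) = 2 + 0/7 = 2 + 0*(1/7) = 2 + 0 = 2)
l = -3 (l = -4 + (1/3)*3 = -4 + 1 = -3)
a = -3
p(k, Y) = -3/2 + Y/2 + k/2 (p(k, Y) = ((k + Y) - 3)/2 = ((Y + k) - 3)/2 = (-3 + Y + k)/2 = -3/2 + Y/2 + k/2)
((-4*p(1, 3))*U)*((-73 + 67) - 98) = (-4*(-3/2 + (1/2)*3 + (1/2)*1)*2)*((-73 + 67) - 98) = (-4*(-3/2 + 3/2 + 1/2)*2)*(-6 - 98) = (-4*1/2*2)*(-104) = -2*2*(-104) = -4*(-104) = 416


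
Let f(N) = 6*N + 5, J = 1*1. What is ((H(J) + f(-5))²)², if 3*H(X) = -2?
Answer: 35153041/81 ≈ 4.3399e+5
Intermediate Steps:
J = 1
H(X) = -⅔ (H(X) = (⅓)*(-2) = -⅔)
f(N) = 5 + 6*N
((H(J) + f(-5))²)² = ((-⅔ + (5 + 6*(-5)))²)² = ((-⅔ + (5 - 30))²)² = ((-⅔ - 25)²)² = ((-77/3)²)² = (5929/9)² = 35153041/81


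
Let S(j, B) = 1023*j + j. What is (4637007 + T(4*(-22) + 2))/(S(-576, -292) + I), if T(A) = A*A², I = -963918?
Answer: -4000951/1553742 ≈ -2.5750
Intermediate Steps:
S(j, B) = 1024*j
T(A) = A³
(4637007 + T(4*(-22) + 2))/(S(-576, -292) + I) = (4637007 + (4*(-22) + 2)³)/(1024*(-576) - 963918) = (4637007 + (-88 + 2)³)/(-589824 - 963918) = (4637007 + (-86)³)/(-1553742) = (4637007 - 636056)*(-1/1553742) = 4000951*(-1/1553742) = -4000951/1553742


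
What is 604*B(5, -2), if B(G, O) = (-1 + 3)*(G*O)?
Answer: -12080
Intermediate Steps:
B(G, O) = 2*G*O (B(G, O) = 2*(G*O) = 2*G*O)
604*B(5, -2) = 604*(2*5*(-2)) = 604*(-20) = -12080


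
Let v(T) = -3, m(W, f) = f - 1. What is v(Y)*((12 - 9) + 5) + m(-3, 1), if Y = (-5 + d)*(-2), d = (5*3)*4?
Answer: -24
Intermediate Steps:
m(W, f) = -1 + f
d = 60 (d = 15*4 = 60)
Y = -110 (Y = (-5 + 60)*(-2) = 55*(-2) = -110)
v(Y)*((12 - 9) + 5) + m(-3, 1) = -3*((12 - 9) + 5) + (-1 + 1) = -3*(3 + 5) + 0 = -3*8 + 0 = -24 + 0 = -24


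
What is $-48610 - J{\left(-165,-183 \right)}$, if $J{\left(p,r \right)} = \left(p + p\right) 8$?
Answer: $-45970$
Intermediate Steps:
$J{\left(p,r \right)} = 16 p$ ($J{\left(p,r \right)} = 2 p 8 = 16 p$)
$-48610 - J{\left(-165,-183 \right)} = -48610 - 16 \left(-165\right) = -48610 - -2640 = -48610 + 2640 = -45970$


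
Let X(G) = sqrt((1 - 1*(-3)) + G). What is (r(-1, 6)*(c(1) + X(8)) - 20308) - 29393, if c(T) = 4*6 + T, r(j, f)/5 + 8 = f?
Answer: -49951 - 20*sqrt(3) ≈ -49986.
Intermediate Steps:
r(j, f) = -40 + 5*f
c(T) = 24 + T
X(G) = sqrt(4 + G) (X(G) = sqrt((1 + 3) + G) = sqrt(4 + G))
(r(-1, 6)*(c(1) + X(8)) - 20308) - 29393 = ((-40 + 5*6)*((24 + 1) + sqrt(4 + 8)) - 20308) - 29393 = ((-40 + 30)*(25 + sqrt(12)) - 20308) - 29393 = (-10*(25 + 2*sqrt(3)) - 20308) - 29393 = ((-250 - 20*sqrt(3)) - 20308) - 29393 = (-20558 - 20*sqrt(3)) - 29393 = -49951 - 20*sqrt(3)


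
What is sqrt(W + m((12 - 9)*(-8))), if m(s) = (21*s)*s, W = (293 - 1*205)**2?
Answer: 8*sqrt(310) ≈ 140.85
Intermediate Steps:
W = 7744 (W = (293 - 205)**2 = 88**2 = 7744)
m(s) = 21*s**2
sqrt(W + m((12 - 9)*(-8))) = sqrt(7744 + 21*((12 - 9)*(-8))**2) = sqrt(7744 + 21*(3*(-8))**2) = sqrt(7744 + 21*(-24)**2) = sqrt(7744 + 21*576) = sqrt(7744 + 12096) = sqrt(19840) = 8*sqrt(310)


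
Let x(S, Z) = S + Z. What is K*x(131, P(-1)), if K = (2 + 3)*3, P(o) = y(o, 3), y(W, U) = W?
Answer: 1950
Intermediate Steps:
P(o) = o
K = 15 (K = 5*3 = 15)
K*x(131, P(-1)) = 15*(131 - 1) = 15*130 = 1950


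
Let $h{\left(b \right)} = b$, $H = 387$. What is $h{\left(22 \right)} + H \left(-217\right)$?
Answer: $-83957$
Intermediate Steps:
$h{\left(22 \right)} + H \left(-217\right) = 22 + 387 \left(-217\right) = 22 - 83979 = -83957$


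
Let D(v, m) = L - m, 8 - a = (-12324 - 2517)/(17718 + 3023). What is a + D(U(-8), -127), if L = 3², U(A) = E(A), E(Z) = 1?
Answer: 3001545/20741 ≈ 144.72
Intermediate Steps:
U(A) = 1
a = 180769/20741 (a = 8 - (-12324 - 2517)/(17718 + 3023) = 8 - (-14841)/20741 = 8 - 1*(-14841/20741) = 8 + 14841/20741 = 180769/20741 ≈ 8.7155)
L = 9
D(v, m) = 9 - m
a + D(U(-8), -127) = 180769/20741 + (9 - 1*(-127)) = 180769/20741 + (9 + 127) = 180769/20741 + 136 = 3001545/20741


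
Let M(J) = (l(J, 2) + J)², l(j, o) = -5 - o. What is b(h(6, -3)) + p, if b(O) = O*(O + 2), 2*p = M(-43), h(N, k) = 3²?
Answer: 1349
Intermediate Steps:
h(N, k) = 9
M(J) = (-7 + J)² (M(J) = ((-5 - 1*2) + J)² = ((-5 - 2) + J)² = (-7 + J)²)
p = 1250 (p = (-7 - 43)²/2 = (½)*(-50)² = (½)*2500 = 1250)
b(O) = O*(2 + O)
b(h(6, -3)) + p = 9*(2 + 9) + 1250 = 9*11 + 1250 = 99 + 1250 = 1349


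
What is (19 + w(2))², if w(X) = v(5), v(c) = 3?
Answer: 484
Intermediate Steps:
w(X) = 3
(19 + w(2))² = (19 + 3)² = 22² = 484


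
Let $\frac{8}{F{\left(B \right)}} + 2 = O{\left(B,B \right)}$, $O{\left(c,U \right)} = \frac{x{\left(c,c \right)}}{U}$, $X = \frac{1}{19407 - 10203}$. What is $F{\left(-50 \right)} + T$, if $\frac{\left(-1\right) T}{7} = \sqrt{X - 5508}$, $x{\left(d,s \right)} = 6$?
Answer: $- \frac{200}{53} - \frac{7 i \sqrt{116650646931}}{4602} \approx -3.7736 - 519.51 i$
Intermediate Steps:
$X = \frac{1}{9204} \approx 0.00010865$
$O{\left(c,U \right)} = \frac{6}{U}$
$F{\left(B \right)} = \frac{8}{-2 + \frac{6}{B}}$
$T = - \frac{7 i \sqrt{116650646931}}{4602}$ ($T = - 7 \sqrt{\frac{1}{9204} - 5508} = - 7 \sqrt{- \frac{50695631}{9204}} = - 7 \frac{i \sqrt{116650646931}}{4602} = - \frac{7 i \sqrt{116650646931}}{4602} \approx - 519.51 i$)
$F{\left(-50 \right)} + T = \left(-4\right) \left(-50\right) \frac{1}{-3 - 50} - \frac{7 i \sqrt{116650646931}}{4602} = \left(-4\right) \left(-50\right) \frac{1}{-53} - \frac{7 i \sqrt{116650646931}}{4602} = \left(-4\right) \left(-50\right) \left(- \frac{1}{53}\right) - \frac{7 i \sqrt{116650646931}}{4602} = - \frac{200}{53} - \frac{7 i \sqrt{116650646931}}{4602}$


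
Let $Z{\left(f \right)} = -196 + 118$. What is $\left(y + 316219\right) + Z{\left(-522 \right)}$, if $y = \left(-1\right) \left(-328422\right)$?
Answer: $644563$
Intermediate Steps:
$y = 328422$
$Z{\left(f \right)} = -78$
$\left(y + 316219\right) + Z{\left(-522 \right)} = \left(328422 + 316219\right) - 78 = 644641 - 78 = 644563$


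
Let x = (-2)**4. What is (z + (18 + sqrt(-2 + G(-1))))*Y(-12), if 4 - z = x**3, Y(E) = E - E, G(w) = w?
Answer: 0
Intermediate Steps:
x = 16
Y(E) = 0
z = -4092 (z = 4 - 1*16**3 = 4 - 1*4096 = 4 - 4096 = -4092)
(z + (18 + sqrt(-2 + G(-1))))*Y(-12) = (-4092 + (18 + sqrt(-2 - 1)))*0 = (-4092 + (18 + sqrt(-3)))*0 = (-4092 + (18 + I*sqrt(3)))*0 = (-4074 + I*sqrt(3))*0 = 0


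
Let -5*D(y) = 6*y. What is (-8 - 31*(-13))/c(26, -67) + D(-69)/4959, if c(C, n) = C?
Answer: 1089421/71630 ≈ 15.209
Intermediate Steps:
D(y) = -6*y/5
(-8 - 31*(-13))/c(26, -67) + D(-69)/4959 = (-8 - 31*(-13))/26 - 6/5*(-69)/4959 = (-8 + 403)*(1/26) + (414/5)*(1/4959) = 395*(1/26) + 46/2755 = 395/26 + 46/2755 = 1089421/71630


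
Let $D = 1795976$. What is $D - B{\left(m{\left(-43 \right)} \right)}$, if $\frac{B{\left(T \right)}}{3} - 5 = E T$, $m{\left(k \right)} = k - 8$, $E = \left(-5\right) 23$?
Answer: $1778366$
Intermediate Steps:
$E = -115$
$m{\left(k \right)} = -8 + k$
$B{\left(T \right)} = 15 - 345 T$ ($B{\left(T \right)} = 15 + 3 \left(- 115 T\right) = 15 - 345 T$)
$D - B{\left(m{\left(-43 \right)} \right)} = 1795976 - \left(15 - 345 \left(-8 - 43\right)\right) = 1795976 - \left(15 - -17595\right) = 1795976 - \left(15 + 17595\right) = 1795976 - 17610 = 1778366$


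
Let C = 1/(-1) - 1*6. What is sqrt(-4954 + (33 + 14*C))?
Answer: I*sqrt(5019) ≈ 70.845*I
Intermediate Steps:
C = -7 (C = -1 - 6 = -7)
sqrt(-4954 + (33 + 14*C)) = sqrt(-4954 + (33 + 14*(-7))) = sqrt(-4954 + (33 - 98)) = sqrt(-4954 - 65) = sqrt(-5019) = I*sqrt(5019)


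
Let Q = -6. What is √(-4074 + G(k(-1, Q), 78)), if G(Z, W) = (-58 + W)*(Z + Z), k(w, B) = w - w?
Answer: I*√4074 ≈ 63.828*I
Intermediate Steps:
k(w, B) = 0
G(Z, W) = 2*Z*(-58 + W) (G(Z, W) = (-58 + W)*(2*Z) = 2*Z*(-58 + W))
√(-4074 + G(k(-1, Q), 78)) = √(-4074 + 2*0*(-58 + 78)) = √(-4074 + 2*0*20) = √(-4074 + 0) = √(-4074) = I*√4074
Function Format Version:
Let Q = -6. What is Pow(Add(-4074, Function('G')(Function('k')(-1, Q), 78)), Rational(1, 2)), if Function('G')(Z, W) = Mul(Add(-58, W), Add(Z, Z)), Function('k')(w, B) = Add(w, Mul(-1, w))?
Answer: Mul(I, Pow(4074, Rational(1, 2))) ≈ Mul(63.828, I)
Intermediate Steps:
Function('k')(w, B) = 0
Function('G')(Z, W) = Mul(2, Z, Add(-58, W)) (Function('G')(Z, W) = Mul(Add(-58, W), Mul(2, Z)) = Mul(2, Z, Add(-58, W)))
Pow(Add(-4074, Function('G')(Function('k')(-1, Q), 78)), Rational(1, 2)) = Pow(Add(-4074, Mul(2, 0, Add(-58, 78))), Rational(1, 2)) = Pow(Add(-4074, Mul(2, 0, 20)), Rational(1, 2)) = Pow(Add(-4074, 0), Rational(1, 2)) = Pow(-4074, Rational(1, 2)) = Mul(I, Pow(4074, Rational(1, 2)))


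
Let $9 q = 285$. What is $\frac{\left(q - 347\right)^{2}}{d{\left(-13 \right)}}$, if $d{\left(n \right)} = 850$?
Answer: $\frac{447458}{3825} \approx 116.98$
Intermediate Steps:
$q = \frac{95}{3}$ ($q = \frac{1}{9} \cdot 285 = \frac{95}{3} \approx 31.667$)
$\frac{\left(q - 347\right)^{2}}{d{\left(-13 \right)}} = \frac{\left(\frac{95}{3} - 347\right)^{2}}{850} = \left(- \frac{946}{3}\right)^{2} \cdot \frac{1}{850} = \frac{894916}{9} \cdot \frac{1}{850} = \frac{447458}{3825}$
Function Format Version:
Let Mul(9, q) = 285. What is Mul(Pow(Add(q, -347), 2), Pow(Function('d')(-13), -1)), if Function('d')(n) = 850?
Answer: Rational(447458, 3825) ≈ 116.98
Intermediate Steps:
q = Rational(95, 3) (q = Mul(Rational(1, 9), 285) = Rational(95, 3) ≈ 31.667)
Mul(Pow(Add(q, -347), 2), Pow(Function('d')(-13), -1)) = Mul(Pow(Add(Rational(95, 3), -347), 2), Pow(850, -1)) = Mul(Pow(Rational(-946, 3), 2), Rational(1, 850)) = Mul(Rational(894916, 9), Rational(1, 850)) = Rational(447458, 3825)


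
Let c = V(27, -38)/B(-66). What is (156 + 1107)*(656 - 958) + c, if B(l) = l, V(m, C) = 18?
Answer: -4195689/11 ≈ -3.8143e+5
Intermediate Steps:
c = -3/11 (c = 18/(-66) = 18*(-1/66) = -3/11 ≈ -0.27273)
(156 + 1107)*(656 - 958) + c = (156 + 1107)*(656 - 958) - 3/11 = 1263*(-302) - 3/11 = -381426 - 3/11 = -4195689/11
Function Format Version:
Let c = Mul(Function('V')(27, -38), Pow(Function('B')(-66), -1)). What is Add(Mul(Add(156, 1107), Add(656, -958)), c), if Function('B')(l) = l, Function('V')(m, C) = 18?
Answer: Rational(-4195689, 11) ≈ -3.8143e+5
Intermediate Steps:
c = Rational(-3, 11) (c = Mul(18, Pow(-66, -1)) = Mul(18, Rational(-1, 66)) = Rational(-3, 11) ≈ -0.27273)
Add(Mul(Add(156, 1107), Add(656, -958)), c) = Add(Mul(Add(156, 1107), Add(656, -958)), Rational(-3, 11)) = Add(Mul(1263, -302), Rational(-3, 11)) = Add(-381426, Rational(-3, 11)) = Rational(-4195689, 11)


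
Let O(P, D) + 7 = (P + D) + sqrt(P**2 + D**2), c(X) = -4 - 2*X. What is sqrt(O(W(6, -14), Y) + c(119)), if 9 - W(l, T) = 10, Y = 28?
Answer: sqrt(-222 + sqrt(785)) ≈ 13.928*I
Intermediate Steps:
W(l, T) = -1 (W(l, T) = 9 - 1*10 = 9 - 10 = -1)
O(P, D) = -7 + D + P + sqrt(D**2 + P**2) (O(P, D) = -7 + ((P + D) + sqrt(P**2 + D**2)) = -7 + ((D + P) + sqrt(D**2 + P**2)) = -7 + (D + P + sqrt(D**2 + P**2)) = -7 + D + P + sqrt(D**2 + P**2))
sqrt(O(W(6, -14), Y) + c(119)) = sqrt((-7 + 28 - 1 + sqrt(28**2 + (-1)**2)) + (-4 - 2*119)) = sqrt((-7 + 28 - 1 + sqrt(784 + 1)) + (-4 - 238)) = sqrt((-7 + 28 - 1 + sqrt(785)) - 242) = sqrt((20 + sqrt(785)) - 242) = sqrt(-222 + sqrt(785))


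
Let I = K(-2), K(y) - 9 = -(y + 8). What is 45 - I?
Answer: 42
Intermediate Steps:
K(y) = 1 - y (K(y) = 9 - (y + 8) = 9 - (8 + y) = 9 + (-8 - y) = 1 - y)
I = 3 (I = 1 - 1*(-2) = 1 + 2 = 3)
45 - I = 45 - 1*3 = 45 - 3 = 42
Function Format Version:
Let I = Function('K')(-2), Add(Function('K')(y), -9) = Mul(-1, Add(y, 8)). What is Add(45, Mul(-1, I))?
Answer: 42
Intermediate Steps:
Function('K')(y) = Add(1, Mul(-1, y)) (Function('K')(y) = Add(9, Mul(-1, Add(y, 8))) = Add(9, Mul(-1, Add(8, y))) = Add(9, Add(-8, Mul(-1, y))) = Add(1, Mul(-1, y)))
I = 3 (I = Add(1, Mul(-1, -2)) = Add(1, 2) = 3)
Add(45, Mul(-1, I)) = Add(45, Mul(-1, 3)) = Add(45, -3) = 42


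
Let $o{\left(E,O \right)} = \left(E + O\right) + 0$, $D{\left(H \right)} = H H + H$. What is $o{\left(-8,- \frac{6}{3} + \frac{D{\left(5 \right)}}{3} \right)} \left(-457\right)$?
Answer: $0$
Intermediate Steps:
$D{\left(H \right)} = H + H^{2}$ ($D{\left(H \right)} = H^{2} + H = H + H^{2}$)
$o{\left(E,O \right)} = E + O$
$o{\left(-8,- \frac{6}{3} + \frac{D{\left(5 \right)}}{3} \right)} \left(-457\right) = \left(-8 - \left(2 - \frac{5 \left(1 + 5\right)}{3}\right)\right) \left(-457\right) = \left(-8 - \left(2 - 5 \cdot 6 \cdot \frac{1}{3}\right)\right) \left(-457\right) = \left(-8 + \left(-2 + 30 \cdot \frac{1}{3}\right)\right) \left(-457\right) = \left(-8 + \left(-2 + 10\right)\right) \left(-457\right) = \left(-8 + 8\right) \left(-457\right) = 0 \left(-457\right) = 0$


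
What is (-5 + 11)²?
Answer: 36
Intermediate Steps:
(-5 + 11)² = 6² = 36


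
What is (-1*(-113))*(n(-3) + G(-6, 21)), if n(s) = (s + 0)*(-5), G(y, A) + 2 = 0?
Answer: 1469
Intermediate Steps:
G(y, A) = -2 (G(y, A) = -2 + 0 = -2)
n(s) = -5*s (n(s) = s*(-5) = -5*s)
(-1*(-113))*(n(-3) + G(-6, 21)) = (-1*(-113))*(-5*(-3) - 2) = 113*(15 - 2) = 113*13 = 1469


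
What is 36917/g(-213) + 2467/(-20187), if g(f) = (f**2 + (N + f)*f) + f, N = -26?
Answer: 169418686/646407927 ≈ 0.26209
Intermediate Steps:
g(f) = f + f**2 + f*(-26 + f) (g(f) = (f**2 + (-26 + f)*f) + f = (f**2 + f*(-26 + f)) + f = f + f**2 + f*(-26 + f))
36917/g(-213) + 2467/(-20187) = 36917/((-213*(-25 + 2*(-213)))) + 2467/(-20187) = 36917/((-213*(-25 - 426))) + 2467*(-1/20187) = 36917/((-213*(-451))) - 2467/20187 = 36917/96063 - 2467/20187 = 169418686/646407927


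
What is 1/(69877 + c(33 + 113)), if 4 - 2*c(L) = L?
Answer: 1/69806 ≈ 1.4325e-5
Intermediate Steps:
c(L) = 2 - L/2
1/(69877 + c(33 + 113)) = 1/(69877 + (2 - (33 + 113)/2)) = 1/(69877 + (2 - 1/2*146)) = 1/(69877 + (2 - 73)) = 1/(69877 - 71) = 1/69806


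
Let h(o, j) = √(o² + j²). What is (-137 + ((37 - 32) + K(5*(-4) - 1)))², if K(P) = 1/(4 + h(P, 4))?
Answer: 3389103113/194481 - 116432*√457/194481 ≈ 17414.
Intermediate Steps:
h(o, j) = √(j² + o²)
K(P) = 1/(4 + √(16 + P²)) (K(P) = 1/(4 + √(4² + P²)) = 1/(4 + √(16 + P²)))
(-137 + ((37 - 32) + K(5*(-4) - 1)))² = (-137 + ((37 - 32) + 1/(4 + √(16 + (5*(-4) - 1)²))))² = (-137 + (5 + 1/(4 + √(16 + (-20 - 1)²))))² = (-137 + (5 + 1/(4 + √(16 + (-21)²))))² = (-137 + (5 + 1/(4 + √(16 + 441))))² = (-137 + (5 + 1/(4 + √457)))² = (-132 + 1/(4 + √457))²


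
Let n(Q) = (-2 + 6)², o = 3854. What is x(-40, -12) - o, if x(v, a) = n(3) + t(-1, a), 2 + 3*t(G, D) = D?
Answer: -11528/3 ≈ -3842.7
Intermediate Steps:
t(G, D) = -⅔ + D/3
n(Q) = 16 (n(Q) = 4² = 16)
x(v, a) = 46/3 + a/3 (x(v, a) = 16 + (-⅔ + a/3) = 46/3 + a/3)
x(-40, -12) - o = (46/3 + (⅓)*(-12)) - 1*3854 = (46/3 - 4) - 3854 = 34/3 - 3854 = -11528/3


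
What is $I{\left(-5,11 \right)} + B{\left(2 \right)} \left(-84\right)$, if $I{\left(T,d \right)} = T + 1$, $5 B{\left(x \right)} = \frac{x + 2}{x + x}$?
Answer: $- \frac{104}{5} \approx -20.8$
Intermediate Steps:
$B{\left(x \right)} = \frac{2 + x}{10 x}$ ($B{\left(x \right)} = \frac{\left(x + 2\right) \frac{1}{x + x}}{5} = \frac{\left(2 + x\right) \frac{1}{2 x}}{5} = \frac{\frac{1}{2} \frac{1}{x} \left(2 + x\right)}{5} = \frac{2 + x}{10 x}$)
$I{\left(T,d \right)} = 1 + T$
$I{\left(-5,11 \right)} + B{\left(2 \right)} \left(-84\right) = \left(1 - 5\right) + \frac{2 + 2}{10 \cdot 2} \left(-84\right) = -4 + \frac{1}{10} \cdot \frac{1}{2} \cdot 4 \left(-84\right) = -4 + \frac{1}{5} \left(-84\right) = -4 - \frac{84}{5} = - \frac{104}{5}$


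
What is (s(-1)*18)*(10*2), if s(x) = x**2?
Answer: 360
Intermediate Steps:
(s(-1)*18)*(10*2) = ((-1)**2*18)*(10*2) = (1*18)*20 = 18*20 = 360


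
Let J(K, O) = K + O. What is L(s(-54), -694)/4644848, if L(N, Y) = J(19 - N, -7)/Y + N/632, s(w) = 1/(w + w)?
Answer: -136733/36670814848512 ≈ -3.7287e-9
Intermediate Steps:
s(w) = 1/(2*w)
L(N, Y) = N/632 + (12 - N)/Y (L(N, Y) = ((19 - N) - 7)/Y + N/632 = (12 - N)/Y + N*(1/632) = (12 - N)/Y + N/632 = N/632 + (12 - N)/Y)
L(s(-54), -694)/4644848 = ((12 - 1/(2*(-54)) + (1/632)*((1/2)/(-54))*(-694))/(-694))/4644848 = -(12 - (-1)/(2*54) + (1/632)*((1/2)*(-1/54))*(-694))/694*(1/4644848) = -(12 - 1*(-1/108) + (1/632)*(-1/108)*(-694))/694*(1/4644848) = -(12 + 1/108 + 347/34128)/694*(1/4644848) = -1/694*136733/11376*(1/4644848) = -136733/7894944*1/4644848 = -136733/36670814848512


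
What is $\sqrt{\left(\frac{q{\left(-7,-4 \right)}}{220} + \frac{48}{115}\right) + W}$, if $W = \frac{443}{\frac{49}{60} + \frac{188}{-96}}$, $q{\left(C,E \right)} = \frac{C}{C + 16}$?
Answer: $\frac{i \sqrt{419107703383105}}{1039830} \approx 19.688 i$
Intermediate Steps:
$q{\left(C,E \right)} = \frac{C}{16 + C}$
$W = - \frac{53160}{137}$ ($W = \frac{443}{49 \cdot \frac{1}{60} + 188 \left(- \frac{1}{96}\right)} = \frac{443}{\frac{49}{60} - \frac{47}{24}} = \frac{443}{- \frac{137}{120}} = 443 \left(- \frac{120}{137}\right) = - \frac{53160}{137} \approx -388.03$)
$\sqrt{\left(\frac{q{\left(-7,-4 \right)}}{220} + \frac{48}{115}\right) + W} = \sqrt{\left(\frac{\left(-7\right) \frac{1}{16 - 7}}{220} + \frac{48}{115}\right) - \frac{53160}{137}} = \sqrt{\left(- \frac{7}{9} \cdot \frac{1}{220} + 48 \cdot \frac{1}{115}\right) - \frac{53160}{137}} = \sqrt{\left(\left(-7\right) \frac{1}{9} \cdot \frac{1}{220} + \frac{48}{115}\right) - \frac{53160}{137}} = \sqrt{\left(\left(- \frac{7}{9}\right) \frac{1}{220} + \frac{48}{115}\right) - \frac{53160}{137}} = \sqrt{\left(- \frac{7}{1980} + \frac{48}{115}\right) - \frac{53160}{137}} = \sqrt{\frac{18847}{45540} - \frac{53160}{137}} = \sqrt{- \frac{2418324361}{6238980}} = \frac{i \sqrt{419107703383105}}{1039830}$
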